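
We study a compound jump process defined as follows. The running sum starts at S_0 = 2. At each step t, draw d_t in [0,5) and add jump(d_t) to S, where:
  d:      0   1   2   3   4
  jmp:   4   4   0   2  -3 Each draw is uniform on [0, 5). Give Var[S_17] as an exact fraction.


Outcome values over d=0..4: [4, 4, 0, 2, -3]
Σy = 7, Σy² = 45, M = 5
μ = 7/5 = 7/5,  σ² = 45/5 − (7/5)² = 176/25
Independent increments: Var[S_17] = 17·σ² = 17·(176/25) = 2992/25

2992/25


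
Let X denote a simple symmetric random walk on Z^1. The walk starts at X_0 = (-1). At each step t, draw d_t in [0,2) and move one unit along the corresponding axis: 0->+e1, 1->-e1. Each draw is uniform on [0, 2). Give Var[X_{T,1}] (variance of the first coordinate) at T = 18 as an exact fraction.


18

Outcome values over d=0..1: [1, -1]
Σy = 0, Σy² = 2, M = 2
μ = 0/2 = 0,  σ² = 2/2 − (0)² = 1
Independent increments: Var[X_18] = 18·σ² = 18·(1) = 18


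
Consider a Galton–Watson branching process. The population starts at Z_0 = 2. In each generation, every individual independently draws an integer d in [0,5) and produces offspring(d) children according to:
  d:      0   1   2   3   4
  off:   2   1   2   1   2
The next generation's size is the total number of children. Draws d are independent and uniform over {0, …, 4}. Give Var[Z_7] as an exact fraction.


Outcome values over d=0..4: [2, 1, 2, 1, 2]
Σy = 8, Σy² = 14, M = 5
μ = 8/5 = 8/5,  σ² = 14/5 − (8/5)² = 6/25
V_0 = 0, E_0 = 2
V_1 = 6/25·E_0 + (8/5)²·V_0 = 12/25;  E_1 = 16/5
V_2 = 6/25·E_1 + (8/5)²·V_1 = 1248/625;  E_2 = 128/25
V_3 = 6/25·E_2 + (8/5)²·V_2 = 99072/15625;  E_3 = 1024/125
V_4 = 6/25·E_3 + (8/5)²·V_3 = 7108608/390625;  E_4 = 8192/625
V_5 = 6/25·E_4 + (8/5)²·V_4 = 485670912/9765625;  E_5 = 65536/3125
V_6 = 6/25·E_5 + (8/5)²·V_5 = 32311738368/244140625;  E_6 = 524288/15625
V_7 = 6/25·E_6 + (8/5)²·V_6 = 2117103255552/6103515625;  E_7 = 4194304/78125

2117103255552/6103515625


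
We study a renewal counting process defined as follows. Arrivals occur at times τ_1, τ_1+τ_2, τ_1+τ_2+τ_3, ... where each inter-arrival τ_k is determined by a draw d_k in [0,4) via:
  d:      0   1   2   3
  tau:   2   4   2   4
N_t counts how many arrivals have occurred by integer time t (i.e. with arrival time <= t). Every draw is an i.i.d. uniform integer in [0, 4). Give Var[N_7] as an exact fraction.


23/64

Inter-arrival values over d=0..3: [2, 4, 2, 4]
Each d has probability 1/4, so the pmf of τ is: f(2) = 1/2, f(4) = 1/2
Let p_n(j) = P(N_n = j), with p_0 = [1]. Condition on τ_1: p_n(0) = P(τ > n), and for j >= 1, p_n(j) = Σ_{k<=n} f(k)·p_{n−k}(j−1)
p_1 = [1]  (j = 0)
p_2 = [1/2, 1/2]  (j = 0..1)
p_3 = [1/2, 1/2]  (j = 0..1)
p_4 = [0, 3/4, 1/4]  (j = 0..2)
p_5 = [0, 3/4, 1/4]  (j = 0..2)
p_6 = [0, 1/4, 5/8, 1/8]  (j = 0..3)
p_7 = [0, 1/4, 5/8, 1/8]  (j = 0..3)
E[N_7] = Σ j·p_7(j) = 15/8;  E[N_7²] = Σ j²·p_7(j) = 31/8
Var[N_7] = 31/8 − (15/8)² = 23/64


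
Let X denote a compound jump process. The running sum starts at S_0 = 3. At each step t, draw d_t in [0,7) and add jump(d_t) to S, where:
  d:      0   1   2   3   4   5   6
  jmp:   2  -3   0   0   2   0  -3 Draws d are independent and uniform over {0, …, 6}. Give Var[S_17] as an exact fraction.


Outcome values over d=0..6: [2, -3, 0, 0, 2, 0, -3]
Σy = -2, Σy² = 26, M = 7
μ = -2/7 = -2/7,  σ² = 26/7 − (-2/7)² = 178/49
Independent increments: Var[S_17] = 17·σ² = 17·(178/49) = 3026/49

3026/49


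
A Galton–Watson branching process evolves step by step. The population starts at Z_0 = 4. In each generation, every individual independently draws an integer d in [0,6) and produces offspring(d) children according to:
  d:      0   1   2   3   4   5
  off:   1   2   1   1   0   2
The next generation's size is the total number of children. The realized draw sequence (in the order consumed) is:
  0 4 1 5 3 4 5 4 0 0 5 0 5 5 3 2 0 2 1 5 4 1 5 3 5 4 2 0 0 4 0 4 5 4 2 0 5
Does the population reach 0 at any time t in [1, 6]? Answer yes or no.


no

gen 0: Z_0=4, draws=[0, 4, 1, 5], offspring=[1, 0, 2, 2], Z_1=5
gen 1: Z_1=5, draws=[3, 4, 5, 4, 0], offspring=[1, 0, 2, 0, 1], Z_2=4
gen 2: Z_2=4, draws=[0, 5, 0, 5], offspring=[1, 2, 1, 2], Z_3=6
gen 3: Z_3=6, draws=[5, 3, 2, 0, 2, 1], offspring=[2, 1, 1, 1, 1, 2], Z_4=8
gen 4: Z_4=8, draws=[5, 4, 1, 5, 3, 5, 4, 2], offspring=[2, 0, 2, 2, 1, 2, 0, 1], Z_5=10
gen 5: Z_5=10, draws=[0, 0, 4, 0, 4, 5, 4, 2, 0, 5], offspring=[1, 1, 0, 1, 0, 2, 0, 1, 1, 2], Z_6=9


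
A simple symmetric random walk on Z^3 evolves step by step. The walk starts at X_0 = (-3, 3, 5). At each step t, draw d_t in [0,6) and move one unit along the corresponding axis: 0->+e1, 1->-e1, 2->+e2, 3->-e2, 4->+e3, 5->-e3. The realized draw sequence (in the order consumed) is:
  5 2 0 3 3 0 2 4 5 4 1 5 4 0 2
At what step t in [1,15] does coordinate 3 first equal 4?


t=0: X=(-3, 3, 5), d=5 → -e3, X_1=(-3, 3, 4)
t=1: X=(-3, 3, 4), d=2 → +e2, X_2=(-3, 4, 4)
t=2: X=(-3, 4, 4), d=0 → +e1, X_3=(-2, 4, 4)
t=3: X=(-2, 4, 4), d=3 → -e2, X_4=(-2, 3, 4)
t=4: X=(-2, 3, 4), d=3 → -e2, X_5=(-2, 2, 4)
t=5: X=(-2, 2, 4), d=0 → +e1, X_6=(-1, 2, 4)
t=6: X=(-1, 2, 4), d=2 → +e2, X_7=(-1, 3, 4)
t=7: X=(-1, 3, 4), d=4 → +e3, X_8=(-1, 3, 5)
t=8: X=(-1, 3, 5), d=5 → -e3, X_9=(-1, 3, 4)
t=9: X=(-1, 3, 4), d=4 → +e3, X_10=(-1, 3, 5)
t=10: X=(-1, 3, 5), d=1 → -e1, X_11=(-2, 3, 5)
t=11: X=(-2, 3, 5), d=5 → -e3, X_12=(-2, 3, 4)
t=12: X=(-2, 3, 4), d=4 → +e3, X_13=(-2, 3, 5)
t=13: X=(-2, 3, 5), d=0 → +e1, X_14=(-1, 3, 5)
t=14: X=(-1, 3, 5), d=2 → +e2, X_15=(-1, 4, 5)

1


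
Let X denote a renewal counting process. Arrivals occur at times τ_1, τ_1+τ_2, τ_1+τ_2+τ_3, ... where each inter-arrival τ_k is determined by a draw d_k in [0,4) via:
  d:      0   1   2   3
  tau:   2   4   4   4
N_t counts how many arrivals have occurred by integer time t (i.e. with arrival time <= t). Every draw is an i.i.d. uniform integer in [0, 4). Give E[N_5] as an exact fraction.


17/16

Inter-arrival values over d=0..3: [2, 4, 4, 4]
Each d has probability 1/4, so the pmf of τ is: f(2) = 1/4, f(4) = 3/4
Renewal equation for m(n) = E[N_n]: condition on τ_1 = k (if k <= n, one arrival plus a fresh copy on the remaining n−k steps): m(n) = F(n) + Σ_{k<=n} f(k)·m(n−k), where F(n) = P(τ <= n) and m(0) = 0
m(1) = F(1) = 0
m(2) = F(2) = 1/4
m(3) = F(3) = 1/4
m(4) = F(4) + f(2)·m(2) = 1 + 1/4·1/4 = 17/16
m(5) = F(5) + f(2)·m(3) = 1 + 1/4·1/4 = 17/16
E[N_5] = m(5) = 17/16


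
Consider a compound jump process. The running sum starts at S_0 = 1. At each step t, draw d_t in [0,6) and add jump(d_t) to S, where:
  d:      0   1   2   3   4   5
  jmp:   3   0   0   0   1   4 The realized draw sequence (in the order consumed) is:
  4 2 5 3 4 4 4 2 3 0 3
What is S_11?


12

t=0: S=1, d=4, jump=1, S_1=2
t=1: S=2, d=2, jump=0, S_2=2
t=2: S=2, d=5, jump=4, S_3=6
t=3: S=6, d=3, jump=0, S_4=6
t=4: S=6, d=4, jump=1, S_5=7
t=5: S=7, d=4, jump=1, S_6=8
t=6: S=8, d=4, jump=1, S_7=9
t=7: S=9, d=2, jump=0, S_8=9
t=8: S=9, d=3, jump=0, S_9=9
t=9: S=9, d=0, jump=3, S_10=12
t=10: S=12, d=3, jump=0, S_11=12


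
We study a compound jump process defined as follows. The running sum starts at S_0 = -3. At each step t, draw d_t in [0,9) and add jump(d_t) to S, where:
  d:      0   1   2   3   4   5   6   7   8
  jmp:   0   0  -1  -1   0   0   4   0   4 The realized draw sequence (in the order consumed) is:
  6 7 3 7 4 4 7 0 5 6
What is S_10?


4

t=0: S=-3, d=6, jump=4, S_1=1
t=1: S=1, d=7, jump=0, S_2=1
t=2: S=1, d=3, jump=-1, S_3=0
t=3: S=0, d=7, jump=0, S_4=0
t=4: S=0, d=4, jump=0, S_5=0
t=5: S=0, d=4, jump=0, S_6=0
t=6: S=0, d=7, jump=0, S_7=0
t=7: S=0, d=0, jump=0, S_8=0
t=8: S=0, d=5, jump=0, S_9=0
t=9: S=0, d=6, jump=4, S_10=4


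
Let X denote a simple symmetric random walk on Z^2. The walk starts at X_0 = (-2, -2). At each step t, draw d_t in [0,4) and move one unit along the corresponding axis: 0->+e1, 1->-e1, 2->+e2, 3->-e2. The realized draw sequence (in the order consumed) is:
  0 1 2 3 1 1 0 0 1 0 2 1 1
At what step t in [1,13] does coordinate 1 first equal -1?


t=0: X=(-2, -2), d=0 → +e1, X_1=(-1, -2)
t=1: X=(-1, -2), d=1 → -e1, X_2=(-2, -2)
t=2: X=(-2, -2), d=2 → +e2, X_3=(-2, -1)
t=3: X=(-2, -1), d=3 → -e2, X_4=(-2, -2)
t=4: X=(-2, -2), d=1 → -e1, X_5=(-3, -2)
t=5: X=(-3, -2), d=1 → -e1, X_6=(-4, -2)
t=6: X=(-4, -2), d=0 → +e1, X_7=(-3, -2)
t=7: X=(-3, -2), d=0 → +e1, X_8=(-2, -2)
t=8: X=(-2, -2), d=1 → -e1, X_9=(-3, -2)
t=9: X=(-3, -2), d=0 → +e1, X_10=(-2, -2)
t=10: X=(-2, -2), d=2 → +e2, X_11=(-2, -1)
t=11: X=(-2, -1), d=1 → -e1, X_12=(-3, -1)
t=12: X=(-3, -1), d=1 → -e1, X_13=(-4, -1)

1


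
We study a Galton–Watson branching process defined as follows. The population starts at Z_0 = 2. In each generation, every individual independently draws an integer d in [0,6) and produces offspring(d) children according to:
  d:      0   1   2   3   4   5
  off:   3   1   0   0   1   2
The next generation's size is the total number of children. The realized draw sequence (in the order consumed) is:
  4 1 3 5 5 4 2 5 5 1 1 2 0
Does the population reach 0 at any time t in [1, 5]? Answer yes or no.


no

gen 0: Z_0=2, draws=[4, 1], offspring=[1, 1], Z_1=2
gen 1: Z_1=2, draws=[3, 5], offspring=[0, 2], Z_2=2
gen 2: Z_2=2, draws=[5, 4], offspring=[2, 1], Z_3=3
gen 3: Z_3=3, draws=[2, 5, 5], offspring=[0, 2, 2], Z_4=4
gen 4: Z_4=4, draws=[1, 1, 2, 0], offspring=[1, 1, 0, 3], Z_5=5


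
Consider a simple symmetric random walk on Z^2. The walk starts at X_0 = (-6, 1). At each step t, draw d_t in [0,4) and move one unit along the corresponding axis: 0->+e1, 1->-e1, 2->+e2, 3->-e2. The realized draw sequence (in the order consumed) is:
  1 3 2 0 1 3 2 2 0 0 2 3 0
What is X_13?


(-4, 2)

t=0: X=(-6, 1), d=1 → -e1, X_1=(-7, 1)
t=1: X=(-7, 1), d=3 → -e2, X_2=(-7, 0)
t=2: X=(-7, 0), d=2 → +e2, X_3=(-7, 1)
t=3: X=(-7, 1), d=0 → +e1, X_4=(-6, 1)
t=4: X=(-6, 1), d=1 → -e1, X_5=(-7, 1)
t=5: X=(-7, 1), d=3 → -e2, X_6=(-7, 0)
t=6: X=(-7, 0), d=2 → +e2, X_7=(-7, 1)
t=7: X=(-7, 1), d=2 → +e2, X_8=(-7, 2)
t=8: X=(-7, 2), d=0 → +e1, X_9=(-6, 2)
t=9: X=(-6, 2), d=0 → +e1, X_10=(-5, 2)
t=10: X=(-5, 2), d=2 → +e2, X_11=(-5, 3)
t=11: X=(-5, 3), d=3 → -e2, X_12=(-5, 2)
t=12: X=(-5, 2), d=0 → +e1, X_13=(-4, 2)


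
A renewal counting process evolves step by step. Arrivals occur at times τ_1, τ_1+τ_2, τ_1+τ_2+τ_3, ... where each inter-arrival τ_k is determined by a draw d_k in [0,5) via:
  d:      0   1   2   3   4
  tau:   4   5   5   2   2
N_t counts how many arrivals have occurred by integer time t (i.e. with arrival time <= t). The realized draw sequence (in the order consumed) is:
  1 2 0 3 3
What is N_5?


draw d_1=1: τ_1=5, arrival time A_1=5
draw d_2=2: τ_2=5, arrival time A_2=10
draw d_3=0: τ_3=4, arrival time A_3=14
draw d_4=3: τ_4=2, arrival time A_4=16
draw d_5=3: τ_5=2, arrival time A_5=18
N_t over t=0..5: 0:0 1:0 2:0 3:0 4:0 5:1

1


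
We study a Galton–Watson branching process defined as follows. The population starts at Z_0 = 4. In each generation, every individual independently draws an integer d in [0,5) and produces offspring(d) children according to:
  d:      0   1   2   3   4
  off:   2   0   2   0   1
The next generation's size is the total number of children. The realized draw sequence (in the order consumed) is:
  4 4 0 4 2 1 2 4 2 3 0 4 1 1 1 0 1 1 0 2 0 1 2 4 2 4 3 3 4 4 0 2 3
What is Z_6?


gen 0: Z_0=4, draws=[4, 4, 0, 4], offspring=[1, 1, 2, 1], Z_1=5
gen 1: Z_1=5, draws=[2, 1, 2, 4, 2], offspring=[2, 0, 2, 1, 2], Z_2=7
gen 2: Z_2=7, draws=[3, 0, 4, 1, 1, 1, 0], offspring=[0, 2, 1, 0, 0, 0, 2], Z_3=5
gen 3: Z_3=5, draws=[1, 1, 0, 2, 0], offspring=[0, 0, 2, 2, 2], Z_4=6
gen 4: Z_4=6, draws=[1, 2, 4, 2, 4, 3], offspring=[0, 2, 1, 2, 1, 0], Z_5=6
gen 5: Z_5=6, draws=[3, 4, 4, 0, 2, 3], offspring=[0, 1, 1, 2, 2, 0], Z_6=6

6


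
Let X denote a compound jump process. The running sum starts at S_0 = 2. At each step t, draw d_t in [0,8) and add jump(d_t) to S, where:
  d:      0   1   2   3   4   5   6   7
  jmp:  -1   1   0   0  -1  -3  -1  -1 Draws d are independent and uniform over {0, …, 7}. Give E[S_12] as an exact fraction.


-7

Outcome values over d=0..7: [-1, 1, 0, 0, -1, -3, -1, -1]
Σy = -6, Σy² = 14, M = 8
μ = -6/8 = -3/4,  σ² = 14/8 − (-3/4)² = 19/16
E[S_12] = 2 + 12·(-3/4) = -7


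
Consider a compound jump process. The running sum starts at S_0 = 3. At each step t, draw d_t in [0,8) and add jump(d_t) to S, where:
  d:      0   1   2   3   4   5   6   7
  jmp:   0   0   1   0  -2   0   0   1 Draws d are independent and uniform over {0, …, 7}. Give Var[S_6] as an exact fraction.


Outcome values over d=0..7: [0, 0, 1, 0, -2, 0, 0, 1]
Σy = 0, Σy² = 6, M = 8
μ = 0/8 = 0,  σ² = 6/8 − (0)² = 3/4
Independent increments: Var[S_6] = 6·σ² = 6·(3/4) = 9/2

9/2


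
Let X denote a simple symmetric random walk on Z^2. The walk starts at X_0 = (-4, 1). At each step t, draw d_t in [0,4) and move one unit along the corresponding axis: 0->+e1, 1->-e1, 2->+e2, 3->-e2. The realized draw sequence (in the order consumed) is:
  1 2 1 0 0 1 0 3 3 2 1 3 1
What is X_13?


t=0: X=(-4, 1), d=1 → -e1, X_1=(-5, 1)
t=1: X=(-5, 1), d=2 → +e2, X_2=(-5, 2)
t=2: X=(-5, 2), d=1 → -e1, X_3=(-6, 2)
t=3: X=(-6, 2), d=0 → +e1, X_4=(-5, 2)
t=4: X=(-5, 2), d=0 → +e1, X_5=(-4, 2)
t=5: X=(-4, 2), d=1 → -e1, X_6=(-5, 2)
t=6: X=(-5, 2), d=0 → +e1, X_7=(-4, 2)
t=7: X=(-4, 2), d=3 → -e2, X_8=(-4, 1)
t=8: X=(-4, 1), d=3 → -e2, X_9=(-4, 0)
t=9: X=(-4, 0), d=2 → +e2, X_10=(-4, 1)
t=10: X=(-4, 1), d=1 → -e1, X_11=(-5, 1)
t=11: X=(-5, 1), d=3 → -e2, X_12=(-5, 0)
t=12: X=(-5, 0), d=1 → -e1, X_13=(-6, 0)

(-6, 0)


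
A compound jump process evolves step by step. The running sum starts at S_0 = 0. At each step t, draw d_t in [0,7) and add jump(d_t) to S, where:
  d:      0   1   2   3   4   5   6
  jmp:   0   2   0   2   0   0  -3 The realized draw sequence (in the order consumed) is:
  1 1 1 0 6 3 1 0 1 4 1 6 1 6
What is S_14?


t=0: S=0, d=1, jump=2, S_1=2
t=1: S=2, d=1, jump=2, S_2=4
t=2: S=4, d=1, jump=2, S_3=6
t=3: S=6, d=0, jump=0, S_4=6
t=4: S=6, d=6, jump=-3, S_5=3
t=5: S=3, d=3, jump=2, S_6=5
t=6: S=5, d=1, jump=2, S_7=7
t=7: S=7, d=0, jump=0, S_8=7
t=8: S=7, d=1, jump=2, S_9=9
t=9: S=9, d=4, jump=0, S_10=9
t=10: S=9, d=1, jump=2, S_11=11
t=11: S=11, d=6, jump=-3, S_12=8
t=12: S=8, d=1, jump=2, S_13=10
t=13: S=10, d=6, jump=-3, S_14=7

7


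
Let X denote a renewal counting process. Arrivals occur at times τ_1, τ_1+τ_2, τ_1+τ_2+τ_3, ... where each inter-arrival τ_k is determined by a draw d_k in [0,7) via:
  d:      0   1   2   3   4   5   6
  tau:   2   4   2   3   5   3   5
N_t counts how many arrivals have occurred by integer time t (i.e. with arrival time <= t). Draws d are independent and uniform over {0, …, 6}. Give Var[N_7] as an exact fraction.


Inter-arrival values over d=0..6: [2, 4, 2, 3, 5, 3, 5]
Each d has probability 1/7, so the pmf of τ is: f(2) = 2/7, f(3) = 2/7, f(4) = 1/7, f(5) = 2/7
Let p_n(j) = P(N_n = j), with p_0 = [1]. Condition on τ_1: p_n(0) = P(τ > n), and for j >= 1, p_n(j) = Σ_{k<=n} f(k)·p_{n−k}(j−1)
p_1 = [1]  (j = 0)
p_2 = [5/7, 2/7]  (j = 0..1)
p_3 = [3/7, 4/7]  (j = 0..1)
p_4 = [2/7, 31/49, 4/49]  (j = 0..2)
p_5 = [0, 37/49, 12/49]  (j = 0..2)
p_6 = [0, 29/49, 132/343, 8/343]  (j = 0..3)
p_7 = [0, 17/49, 192/343, 32/343]  (j = 0..3)
E[N_7] = Σ j·p_7(j) = 599/343;  E[N_7²] = Σ j²·p_7(j) = 1175/343
Var[N_7] = 1175/343 − (599/343)² = 44224/117649

44224/117649


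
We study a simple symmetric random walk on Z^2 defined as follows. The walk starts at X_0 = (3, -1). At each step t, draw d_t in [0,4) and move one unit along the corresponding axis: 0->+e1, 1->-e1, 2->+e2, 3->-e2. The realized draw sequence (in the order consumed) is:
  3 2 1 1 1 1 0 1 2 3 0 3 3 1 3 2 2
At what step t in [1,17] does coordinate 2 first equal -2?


1

t=0: X=(3, -1), d=3 → -e2, X_1=(3, -2)
t=1: X=(3, -2), d=2 → +e2, X_2=(3, -1)
t=2: X=(3, -1), d=1 → -e1, X_3=(2, -1)
t=3: X=(2, -1), d=1 → -e1, X_4=(1, -1)
t=4: X=(1, -1), d=1 → -e1, X_5=(0, -1)
t=5: X=(0, -1), d=1 → -e1, X_6=(-1, -1)
t=6: X=(-1, -1), d=0 → +e1, X_7=(0, -1)
t=7: X=(0, -1), d=1 → -e1, X_8=(-1, -1)
t=8: X=(-1, -1), d=2 → +e2, X_9=(-1, 0)
t=9: X=(-1, 0), d=3 → -e2, X_10=(-1, -1)
t=10: X=(-1, -1), d=0 → +e1, X_11=(0, -1)
t=11: X=(0, -1), d=3 → -e2, X_12=(0, -2)
t=12: X=(0, -2), d=3 → -e2, X_13=(0, -3)
t=13: X=(0, -3), d=1 → -e1, X_14=(-1, -3)
t=14: X=(-1, -3), d=3 → -e2, X_15=(-1, -4)
t=15: X=(-1, -4), d=2 → +e2, X_16=(-1, -3)
t=16: X=(-1, -3), d=2 → +e2, X_17=(-1, -2)


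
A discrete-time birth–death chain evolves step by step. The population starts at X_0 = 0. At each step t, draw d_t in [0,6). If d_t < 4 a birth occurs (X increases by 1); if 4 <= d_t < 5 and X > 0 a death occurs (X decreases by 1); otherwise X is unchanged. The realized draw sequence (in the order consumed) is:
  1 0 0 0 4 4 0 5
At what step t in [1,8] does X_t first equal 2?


2

t=0: X=0, d=1 → birth, X_1=1
t=1: X=1, d=0 → birth, X_2=2
t=2: X=2, d=0 → birth, X_3=3
t=3: X=3, d=0 → birth, X_4=4
t=4: X=4, d=4 → death, X_5=3
t=5: X=3, d=4 → death, X_6=2
t=6: X=2, d=0 → birth, X_7=3
t=7: X=3, d=5 → hold, X_8=3


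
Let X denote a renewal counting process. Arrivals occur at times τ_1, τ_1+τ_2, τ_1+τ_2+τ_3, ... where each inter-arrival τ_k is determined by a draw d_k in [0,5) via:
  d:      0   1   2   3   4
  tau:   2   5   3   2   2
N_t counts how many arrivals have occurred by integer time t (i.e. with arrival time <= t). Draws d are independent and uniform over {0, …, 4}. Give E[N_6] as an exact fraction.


232/125

Inter-arrival values over d=0..4: [2, 5, 3, 2, 2]
Each d has probability 1/5, so the pmf of τ is: f(2) = 3/5, f(3) = 1/5, f(5) = 1/5
Renewal equation for m(n) = E[N_n]: condition on τ_1 = k (if k <= n, one arrival plus a fresh copy on the remaining n−k steps): m(n) = F(n) + Σ_{k<=n} f(k)·m(n−k), where F(n) = P(τ <= n) and m(0) = 0
m(1) = F(1) = 0
m(2) = F(2) = 3/5
m(3) = F(3) = 4/5
m(4) = F(4) + f(2)·m(2) = 4/5 + 3/5·3/5 = 29/25
m(5) = F(5) + f(2)·m(3) + f(3)·m(2) = 1 + 3/5·4/5 + 1/5·3/5 = 8/5
m(6) = F(6) + f(2)·m(4) + f(3)·m(3) = 1 + 3/5·29/25 + 1/5·4/5 = 232/125
E[N_6] = m(6) = 232/125


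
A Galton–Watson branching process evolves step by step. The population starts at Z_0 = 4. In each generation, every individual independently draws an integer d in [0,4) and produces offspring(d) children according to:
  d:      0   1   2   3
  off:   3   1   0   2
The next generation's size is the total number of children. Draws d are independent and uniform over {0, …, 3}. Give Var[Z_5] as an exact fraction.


Outcome values over d=0..3: [3, 1, 0, 2]
Σy = 6, Σy² = 14, M = 4
μ = 6/4 = 3/2,  σ² = 14/4 − (3/2)² = 5/4
V_0 = 0, E_0 = 4
V_1 = 5/4·E_0 + (3/2)²·V_0 = 5;  E_1 = 6
V_2 = 5/4·E_1 + (3/2)²·V_1 = 75/4;  E_2 = 9
V_3 = 5/4·E_2 + (3/2)²·V_2 = 855/16;  E_3 = 27/2
V_4 = 5/4·E_3 + (3/2)²·V_3 = 8775/64;  E_4 = 81/4
V_5 = 5/4·E_4 + (3/2)²·V_4 = 85455/256;  E_5 = 243/8

85455/256


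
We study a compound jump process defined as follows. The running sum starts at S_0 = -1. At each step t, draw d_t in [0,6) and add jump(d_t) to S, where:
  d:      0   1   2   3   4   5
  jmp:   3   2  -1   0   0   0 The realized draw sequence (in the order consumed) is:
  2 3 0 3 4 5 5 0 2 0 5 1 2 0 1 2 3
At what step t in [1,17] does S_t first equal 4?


8

t=0: S=-1, d=2, jump=-1, S_1=-2
t=1: S=-2, d=3, jump=0, S_2=-2
t=2: S=-2, d=0, jump=3, S_3=1
t=3: S=1, d=3, jump=0, S_4=1
t=4: S=1, d=4, jump=0, S_5=1
t=5: S=1, d=5, jump=0, S_6=1
t=6: S=1, d=5, jump=0, S_7=1
t=7: S=1, d=0, jump=3, S_8=4
t=8: S=4, d=2, jump=-1, S_9=3
t=9: S=3, d=0, jump=3, S_10=6
t=10: S=6, d=5, jump=0, S_11=6
t=11: S=6, d=1, jump=2, S_12=8
t=12: S=8, d=2, jump=-1, S_13=7
t=13: S=7, d=0, jump=3, S_14=10
t=14: S=10, d=1, jump=2, S_15=12
t=15: S=12, d=2, jump=-1, S_16=11
t=16: S=11, d=3, jump=0, S_17=11


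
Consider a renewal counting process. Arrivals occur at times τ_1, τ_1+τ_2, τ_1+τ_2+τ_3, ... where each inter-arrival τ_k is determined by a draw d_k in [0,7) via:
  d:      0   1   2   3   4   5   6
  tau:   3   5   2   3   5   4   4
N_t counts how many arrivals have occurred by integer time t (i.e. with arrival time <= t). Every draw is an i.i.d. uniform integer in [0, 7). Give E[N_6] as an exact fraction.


Inter-arrival values over d=0..6: [3, 5, 2, 3, 5, 4, 4]
Each d has probability 1/7, so the pmf of τ is: f(2) = 1/7, f(3) = 2/7, f(4) = 2/7, f(5) = 2/7
Renewal equation for m(n) = E[N_n]: condition on τ_1 = k (if k <= n, one arrival plus a fresh copy on the remaining n−k steps): m(n) = F(n) + Σ_{k<=n} f(k)·m(n−k), where F(n) = P(τ <= n) and m(0) = 0
m(1) = F(1) = 0
m(2) = F(2) = 1/7
m(3) = F(3) = 3/7
m(4) = F(4) + f(2)·m(2) = 5/7 + 1/7·1/7 = 36/49
m(5) = F(5) + f(2)·m(3) + f(3)·m(2) = 1 + 1/7·3/7 + 2/7·1/7 = 54/49
m(6) = F(6) + f(2)·m(4) + f(3)·m(3) + f(4)·m(2) = 1 + 1/7·36/49 + 2/7·3/7 + 2/7·1/7 = 435/343
E[N_6] = m(6) = 435/343

435/343


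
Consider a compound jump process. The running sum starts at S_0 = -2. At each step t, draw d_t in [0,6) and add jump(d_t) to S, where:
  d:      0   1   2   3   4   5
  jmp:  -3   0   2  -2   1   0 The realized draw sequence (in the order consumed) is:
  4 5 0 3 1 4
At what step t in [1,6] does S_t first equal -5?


6

t=0: S=-2, d=4, jump=1, S_1=-1
t=1: S=-1, d=5, jump=0, S_2=-1
t=2: S=-1, d=0, jump=-3, S_3=-4
t=3: S=-4, d=3, jump=-2, S_4=-6
t=4: S=-6, d=1, jump=0, S_5=-6
t=5: S=-6, d=4, jump=1, S_6=-5


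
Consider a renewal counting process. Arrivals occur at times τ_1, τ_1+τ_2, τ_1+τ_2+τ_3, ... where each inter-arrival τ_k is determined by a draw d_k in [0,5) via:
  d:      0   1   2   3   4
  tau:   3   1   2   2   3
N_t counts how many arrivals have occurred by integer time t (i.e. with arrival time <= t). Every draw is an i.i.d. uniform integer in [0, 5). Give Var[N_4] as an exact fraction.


141554/390625

Inter-arrival values over d=0..4: [3, 1, 2, 2, 3]
Each d has probability 1/5, so the pmf of τ is: f(1) = 1/5, f(2) = 2/5, f(3) = 2/5
Let p_n(j) = P(N_n = j), with p_0 = [1]. Condition on τ_1: p_n(0) = P(τ > n), and for j >= 1, p_n(j) = Σ_{k<=n} f(k)·p_{n−k}(j−1)
p_1 = [4/5, 1/5]  (j = 0..1)
p_2 = [2/5, 14/25, 1/25]  (j = 0..2)
p_3 = [0, 4/5, 24/125, 1/125]  (j = 0..3)
p_4 = [0, 12/25, 58/125, 34/625, 1/625]  (j = 0..4)
E[N_4] = Σ j·p_4(j) = 986/625;  E[N_4²] = Σ j²·p_4(j) = 1782/625
Var[N_4] = 1782/625 − (986/625)² = 141554/390625


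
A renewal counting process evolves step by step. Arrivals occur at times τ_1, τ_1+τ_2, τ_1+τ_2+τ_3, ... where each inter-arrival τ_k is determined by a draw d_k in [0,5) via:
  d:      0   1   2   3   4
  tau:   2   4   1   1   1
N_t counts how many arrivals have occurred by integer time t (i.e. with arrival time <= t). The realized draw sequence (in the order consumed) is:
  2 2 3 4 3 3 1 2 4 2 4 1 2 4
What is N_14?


11

draw d_1=2: τ_1=1, arrival time A_1=1
draw d_2=2: τ_2=1, arrival time A_2=2
draw d_3=3: τ_3=1, arrival time A_3=3
draw d_4=4: τ_4=1, arrival time A_4=4
draw d_5=3: τ_5=1, arrival time A_5=5
draw d_6=3: τ_6=1, arrival time A_6=6
draw d_7=1: τ_7=4, arrival time A_7=10
draw d_8=2: τ_8=1, arrival time A_8=11
draw d_9=4: τ_9=1, arrival time A_9=12
draw d_10=2: τ_10=1, arrival time A_10=13
draw d_11=4: τ_11=1, arrival time A_11=14
draw d_12=1: τ_12=4, arrival time A_12=18
draw d_13=2: τ_13=1, arrival time A_13=19
draw d_14=4: τ_14=1, arrival time A_14=20
N_t over t=0..14: 0:0 1:1 2:2 3:3 4:4 5:5 6:6 7:6 8:6 9:6 10:7 11:8 12:9 13:10 14:11


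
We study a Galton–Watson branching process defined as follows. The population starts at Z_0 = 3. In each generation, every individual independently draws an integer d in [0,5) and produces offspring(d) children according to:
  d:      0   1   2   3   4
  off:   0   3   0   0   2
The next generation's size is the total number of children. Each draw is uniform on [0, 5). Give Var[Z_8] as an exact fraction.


Outcome values over d=0..4: [0, 3, 0, 0, 2]
Σy = 5, Σy² = 13, M = 5
μ = 5/5 = 1,  σ² = 13/5 − (1)² = 8/5
V_0 = 0, E_0 = 3
V_1 = 8/5·E_0 + (1)²·V_0 = 24/5;  E_1 = 3
V_2 = 8/5·E_1 + (1)²·V_1 = 48/5;  E_2 = 3
V_3 = 8/5·E_2 + (1)²·V_2 = 72/5;  E_3 = 3
V_4 = 8/5·E_3 + (1)²·V_3 = 96/5;  E_4 = 3
V_5 = 8/5·E_4 + (1)²·V_4 = 24;  E_5 = 3
V_6 = 8/5·E_5 + (1)²·V_5 = 144/5;  E_6 = 3
V_7 = 8/5·E_6 + (1)²·V_6 = 168/5;  E_7 = 3
V_8 = 8/5·E_7 + (1)²·V_7 = 192/5;  E_8 = 3

192/5


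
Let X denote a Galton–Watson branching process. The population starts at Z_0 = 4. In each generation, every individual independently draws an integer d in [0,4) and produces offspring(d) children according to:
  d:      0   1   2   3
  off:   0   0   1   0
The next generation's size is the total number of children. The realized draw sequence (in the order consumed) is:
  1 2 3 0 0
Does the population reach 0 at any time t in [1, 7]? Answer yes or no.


gen 0: Z_0=4, draws=[1, 2, 3, 0], offspring=[0, 1, 0, 0], Z_1=1
gen 1: Z_1=1, draws=[0], offspring=[0], Z_2=0
gen 2: Z_2=0, draws=[], offspring=[], Z_3=0
gen 3: Z_3=0, draws=[], offspring=[], Z_4=0
gen 4: Z_4=0, draws=[], offspring=[], Z_5=0
gen 5: Z_5=0, draws=[], offspring=[], Z_6=0
gen 6: Z_6=0, draws=[], offspring=[], Z_7=0

yes


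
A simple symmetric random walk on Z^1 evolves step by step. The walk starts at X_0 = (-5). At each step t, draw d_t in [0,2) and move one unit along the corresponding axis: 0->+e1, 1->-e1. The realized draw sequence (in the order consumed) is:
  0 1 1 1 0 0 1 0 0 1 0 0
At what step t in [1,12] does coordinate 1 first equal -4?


1

t=0: X=(-5), d=0 → +e1, X_1=(-4)
t=1: X=(-4), d=1 → -e1, X_2=(-5)
t=2: X=(-5), d=1 → -e1, X_3=(-6)
t=3: X=(-6), d=1 → -e1, X_4=(-7)
t=4: X=(-7), d=0 → +e1, X_5=(-6)
t=5: X=(-6), d=0 → +e1, X_6=(-5)
t=6: X=(-5), d=1 → -e1, X_7=(-6)
t=7: X=(-6), d=0 → +e1, X_8=(-5)
t=8: X=(-5), d=0 → +e1, X_9=(-4)
t=9: X=(-4), d=1 → -e1, X_10=(-5)
t=10: X=(-5), d=0 → +e1, X_11=(-4)
t=11: X=(-4), d=0 → +e1, X_12=(-3)


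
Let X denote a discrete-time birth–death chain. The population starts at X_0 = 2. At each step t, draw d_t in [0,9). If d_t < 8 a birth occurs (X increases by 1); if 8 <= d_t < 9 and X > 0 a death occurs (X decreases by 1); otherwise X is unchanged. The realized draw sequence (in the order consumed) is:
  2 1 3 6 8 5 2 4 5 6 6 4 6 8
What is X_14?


t=0: X=2, d=2 → birth, X_1=3
t=1: X=3, d=1 → birth, X_2=4
t=2: X=4, d=3 → birth, X_3=5
t=3: X=5, d=6 → birth, X_4=6
t=4: X=6, d=8 → death, X_5=5
t=5: X=5, d=5 → birth, X_6=6
t=6: X=6, d=2 → birth, X_7=7
t=7: X=7, d=4 → birth, X_8=8
t=8: X=8, d=5 → birth, X_9=9
t=9: X=9, d=6 → birth, X_10=10
t=10: X=10, d=6 → birth, X_11=11
t=11: X=11, d=4 → birth, X_12=12
t=12: X=12, d=6 → birth, X_13=13
t=13: X=13, d=8 → death, X_14=12

12


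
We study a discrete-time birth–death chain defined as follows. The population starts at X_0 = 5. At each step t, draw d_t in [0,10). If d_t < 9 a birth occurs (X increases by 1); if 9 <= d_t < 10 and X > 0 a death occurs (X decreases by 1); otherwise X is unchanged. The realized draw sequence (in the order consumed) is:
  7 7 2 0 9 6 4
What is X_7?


t=0: X=5, d=7 → birth, X_1=6
t=1: X=6, d=7 → birth, X_2=7
t=2: X=7, d=2 → birth, X_3=8
t=3: X=8, d=0 → birth, X_4=9
t=4: X=9, d=9 → death, X_5=8
t=5: X=8, d=6 → birth, X_6=9
t=6: X=9, d=4 → birth, X_7=10

10


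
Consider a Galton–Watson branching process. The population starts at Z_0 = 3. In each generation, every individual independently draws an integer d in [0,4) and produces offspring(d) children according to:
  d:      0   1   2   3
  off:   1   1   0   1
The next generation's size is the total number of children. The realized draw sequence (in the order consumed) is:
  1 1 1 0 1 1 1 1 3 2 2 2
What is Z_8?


0

gen 0: Z_0=3, draws=[1, 1, 1], offspring=[1, 1, 1], Z_1=3
gen 1: Z_1=3, draws=[0, 1, 1], offspring=[1, 1, 1], Z_2=3
gen 2: Z_2=3, draws=[1, 1, 3], offspring=[1, 1, 1], Z_3=3
gen 3: Z_3=3, draws=[2, 2, 2], offspring=[0, 0, 0], Z_4=0
gen 4: Z_4=0, draws=[], offspring=[], Z_5=0
gen 5: Z_5=0, draws=[], offspring=[], Z_6=0
gen 6: Z_6=0, draws=[], offspring=[], Z_7=0
gen 7: Z_7=0, draws=[], offspring=[], Z_8=0


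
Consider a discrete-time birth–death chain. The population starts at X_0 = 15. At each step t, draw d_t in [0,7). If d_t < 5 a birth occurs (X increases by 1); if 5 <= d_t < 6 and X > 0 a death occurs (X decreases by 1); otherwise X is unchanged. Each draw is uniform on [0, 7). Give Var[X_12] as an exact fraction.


X can drop by at most 1 per step and X_0 = 15 > T = 12, so X_t >= 15 − t >= 3 > 0 for every t <= 12: the floor at 0 (the 'and X > 0' condition) never binds. Hence X_12 = X_0 + Σ_{t<12} Y_t with i.i.d. increments Y_t = y(d_t) ∈ {+1, −1, 0}.
Outcome values over d=0..6: [1, 1, 1, 1, 1, -1, 0]
Σy = 4, Σy² = 6, M = 7
μ = 4/7 = 4/7,  σ² = 6/7 − (4/7)² = 26/49
Independent increments: Var[X_12] = 12·σ² = 12·(26/49) = 312/49

312/49


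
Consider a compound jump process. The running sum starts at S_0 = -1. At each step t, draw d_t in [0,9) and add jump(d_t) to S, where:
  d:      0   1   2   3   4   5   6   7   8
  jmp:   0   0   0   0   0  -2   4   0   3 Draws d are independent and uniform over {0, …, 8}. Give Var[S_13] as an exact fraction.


3068/81

Outcome values over d=0..8: [0, 0, 0, 0, 0, -2, 4, 0, 3]
Σy = 5, Σy² = 29, M = 9
μ = 5/9 = 5/9,  σ² = 29/9 − (5/9)² = 236/81
Independent increments: Var[S_13] = 13·σ² = 13·(236/81) = 3068/81


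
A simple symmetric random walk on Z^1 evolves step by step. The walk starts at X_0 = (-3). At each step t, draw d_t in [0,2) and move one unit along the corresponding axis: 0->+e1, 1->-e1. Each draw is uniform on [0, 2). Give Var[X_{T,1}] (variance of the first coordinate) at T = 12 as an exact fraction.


Outcome values over d=0..1: [1, -1]
Σy = 0, Σy² = 2, M = 2
μ = 0/2 = 0,  σ² = 2/2 − (0)² = 1
Independent increments: Var[X_12] = 12·σ² = 12·(1) = 12

12


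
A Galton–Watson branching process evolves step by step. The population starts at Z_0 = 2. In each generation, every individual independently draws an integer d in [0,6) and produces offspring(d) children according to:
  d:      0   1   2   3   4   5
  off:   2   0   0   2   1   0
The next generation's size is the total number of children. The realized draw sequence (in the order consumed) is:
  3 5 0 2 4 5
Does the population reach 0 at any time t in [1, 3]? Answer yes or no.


no

gen 0: Z_0=2, draws=[3, 5], offspring=[2, 0], Z_1=2
gen 1: Z_1=2, draws=[0, 2], offspring=[2, 0], Z_2=2
gen 2: Z_2=2, draws=[4, 5], offspring=[1, 0], Z_3=1


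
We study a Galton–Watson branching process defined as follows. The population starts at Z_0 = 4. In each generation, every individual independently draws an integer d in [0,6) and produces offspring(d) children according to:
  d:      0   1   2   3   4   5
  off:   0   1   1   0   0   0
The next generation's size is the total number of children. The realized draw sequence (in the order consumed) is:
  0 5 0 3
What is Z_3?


gen 0: Z_0=4, draws=[0, 5, 0, 3], offspring=[0, 0, 0, 0], Z_1=0
gen 1: Z_1=0, draws=[], offspring=[], Z_2=0
gen 2: Z_2=0, draws=[], offspring=[], Z_3=0

0


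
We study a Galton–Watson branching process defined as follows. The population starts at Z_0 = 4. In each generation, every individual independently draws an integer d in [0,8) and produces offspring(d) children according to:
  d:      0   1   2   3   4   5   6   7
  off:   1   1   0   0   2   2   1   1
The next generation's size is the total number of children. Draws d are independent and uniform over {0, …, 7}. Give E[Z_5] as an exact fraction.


Outcome values over d=0..7: [1, 1, 0, 0, 2, 2, 1, 1]
Σy = 8, Σy² = 12, M = 8
μ = 8/8 = 1,  σ² = 12/8 − (1)² = 1/2
E[Z_0] = 4
E[Z_1] = 1·E[Z_0] = 4
E[Z_2] = 1·E[Z_1] = 4
E[Z_3] = 1·E[Z_2] = 4
E[Z_4] = 1·E[Z_3] = 4
E[Z_5] = 1·E[Z_4] = 4

4


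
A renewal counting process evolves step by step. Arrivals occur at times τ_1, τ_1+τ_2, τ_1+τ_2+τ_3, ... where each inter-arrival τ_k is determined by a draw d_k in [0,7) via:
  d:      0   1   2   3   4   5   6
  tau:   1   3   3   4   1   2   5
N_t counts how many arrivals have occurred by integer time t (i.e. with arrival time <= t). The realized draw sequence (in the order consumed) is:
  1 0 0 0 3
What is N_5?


3

draw d_1=1: τ_1=3, arrival time A_1=3
draw d_2=0: τ_2=1, arrival time A_2=4
draw d_3=0: τ_3=1, arrival time A_3=5
draw d_4=0: τ_4=1, arrival time A_4=6
draw d_5=3: τ_5=4, arrival time A_5=10
N_t over t=0..5: 0:0 1:0 2:0 3:1 4:2 5:3


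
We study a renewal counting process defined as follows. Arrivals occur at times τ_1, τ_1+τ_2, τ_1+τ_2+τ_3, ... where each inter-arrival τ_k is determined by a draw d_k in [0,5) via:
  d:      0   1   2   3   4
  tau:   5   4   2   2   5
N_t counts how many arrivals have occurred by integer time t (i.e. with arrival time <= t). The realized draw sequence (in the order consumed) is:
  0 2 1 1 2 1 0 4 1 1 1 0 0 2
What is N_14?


3

draw d_1=0: τ_1=5, arrival time A_1=5
draw d_2=2: τ_2=2, arrival time A_2=7
draw d_3=1: τ_3=4, arrival time A_3=11
draw d_4=1: τ_4=4, arrival time A_4=15
draw d_5=2: τ_5=2, arrival time A_5=17
draw d_6=1: τ_6=4, arrival time A_6=21
draw d_7=0: τ_7=5, arrival time A_7=26
draw d_8=4: τ_8=5, arrival time A_8=31
draw d_9=1: τ_9=4, arrival time A_9=35
draw d_10=1: τ_10=4, arrival time A_10=39
draw d_11=1: τ_11=4, arrival time A_11=43
draw d_12=0: τ_12=5, arrival time A_12=48
draw d_13=0: τ_13=5, arrival time A_13=53
draw d_14=2: τ_14=2, arrival time A_14=55
N_t over t=0..14: 0:0 1:0 2:0 3:0 4:0 5:1 6:1 7:2 8:2 9:2 10:2 11:3 12:3 13:3 14:3


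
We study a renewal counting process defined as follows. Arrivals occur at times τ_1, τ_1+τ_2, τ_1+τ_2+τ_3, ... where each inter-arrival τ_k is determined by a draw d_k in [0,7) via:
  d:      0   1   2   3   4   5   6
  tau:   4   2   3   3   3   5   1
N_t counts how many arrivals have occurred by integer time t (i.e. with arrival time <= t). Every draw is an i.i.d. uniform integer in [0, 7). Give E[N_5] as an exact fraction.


23801/16807

Inter-arrival values over d=0..6: [4, 2, 3, 3, 3, 5, 1]
Each d has probability 1/7, so the pmf of τ is: f(1) = 1/7, f(2) = 1/7, f(3) = 3/7, f(4) = 1/7, f(5) = 1/7
Renewal equation for m(n) = E[N_n]: condition on τ_1 = k (if k <= n, one arrival plus a fresh copy on the remaining n−k steps): m(n) = F(n) + Σ_{k<=n} f(k)·m(n−k), where F(n) = P(τ <= n) and m(0) = 0
m(1) = F(1) = 1/7
m(2) = F(2) + f(1)·m(1) = 2/7 + 1/7·1/7 = 15/49
m(3) = F(3) + f(1)·m(2) + f(2)·m(1) = 5/7 + 1/7·15/49 + 1/7·1/7 = 267/343
m(4) = F(4) + f(1)·m(3) + f(2)·m(2) + f(3)·m(1) = 6/7 + 1/7·267/343 + 1/7·15/49 + 3/7·1/7 = 2577/2401
m(5) = F(5) + f(1)·m(4) + f(2)·m(3) + f(3)·m(2) + f(4)·m(1) = 1 + 1/7·2577/2401 + 1/7·267/343 + 3/7·15/49 + 1/7·1/7 = 23801/16807
E[N_5] = m(5) = 23801/16807


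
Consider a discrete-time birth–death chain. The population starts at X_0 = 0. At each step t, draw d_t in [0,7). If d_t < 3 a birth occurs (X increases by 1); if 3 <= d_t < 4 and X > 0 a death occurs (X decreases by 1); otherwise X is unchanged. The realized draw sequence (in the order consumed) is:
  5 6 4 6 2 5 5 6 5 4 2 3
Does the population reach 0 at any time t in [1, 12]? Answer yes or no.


yes

t=0: X=0, d=5 → hold, X_1=0
t=1: X=0, d=6 → hold, X_2=0
t=2: X=0, d=4 → hold, X_3=0
t=3: X=0, d=6 → hold, X_4=0
t=4: X=0, d=2 → birth, X_5=1
t=5: X=1, d=5 → hold, X_6=1
t=6: X=1, d=5 → hold, X_7=1
t=7: X=1, d=6 → hold, X_8=1
t=8: X=1, d=5 → hold, X_9=1
t=9: X=1, d=4 → hold, X_10=1
t=10: X=1, d=2 → birth, X_11=2
t=11: X=2, d=3 → death, X_12=1


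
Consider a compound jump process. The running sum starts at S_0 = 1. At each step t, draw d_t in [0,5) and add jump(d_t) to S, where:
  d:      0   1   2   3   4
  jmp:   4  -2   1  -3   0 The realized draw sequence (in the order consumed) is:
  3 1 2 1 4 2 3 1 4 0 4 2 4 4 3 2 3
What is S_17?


-9

t=0: S=1, d=3, jump=-3, S_1=-2
t=1: S=-2, d=1, jump=-2, S_2=-4
t=2: S=-4, d=2, jump=1, S_3=-3
t=3: S=-3, d=1, jump=-2, S_4=-5
t=4: S=-5, d=4, jump=0, S_5=-5
t=5: S=-5, d=2, jump=1, S_6=-4
t=6: S=-4, d=3, jump=-3, S_7=-7
t=7: S=-7, d=1, jump=-2, S_8=-9
t=8: S=-9, d=4, jump=0, S_9=-9
t=9: S=-9, d=0, jump=4, S_10=-5
t=10: S=-5, d=4, jump=0, S_11=-5
t=11: S=-5, d=2, jump=1, S_12=-4
t=12: S=-4, d=4, jump=0, S_13=-4
t=13: S=-4, d=4, jump=0, S_14=-4
t=14: S=-4, d=3, jump=-3, S_15=-7
t=15: S=-7, d=2, jump=1, S_16=-6
t=16: S=-6, d=3, jump=-3, S_17=-9


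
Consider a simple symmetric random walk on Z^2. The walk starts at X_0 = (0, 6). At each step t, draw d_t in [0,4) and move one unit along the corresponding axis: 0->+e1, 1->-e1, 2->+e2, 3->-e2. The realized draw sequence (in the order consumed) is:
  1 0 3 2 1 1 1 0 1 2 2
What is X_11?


(-3, 8)

t=0: X=(0, 6), d=1 → -e1, X_1=(-1, 6)
t=1: X=(-1, 6), d=0 → +e1, X_2=(0, 6)
t=2: X=(0, 6), d=3 → -e2, X_3=(0, 5)
t=3: X=(0, 5), d=2 → +e2, X_4=(0, 6)
t=4: X=(0, 6), d=1 → -e1, X_5=(-1, 6)
t=5: X=(-1, 6), d=1 → -e1, X_6=(-2, 6)
t=6: X=(-2, 6), d=1 → -e1, X_7=(-3, 6)
t=7: X=(-3, 6), d=0 → +e1, X_8=(-2, 6)
t=8: X=(-2, 6), d=1 → -e1, X_9=(-3, 6)
t=9: X=(-3, 6), d=2 → +e2, X_10=(-3, 7)
t=10: X=(-3, 7), d=2 → +e2, X_11=(-3, 8)


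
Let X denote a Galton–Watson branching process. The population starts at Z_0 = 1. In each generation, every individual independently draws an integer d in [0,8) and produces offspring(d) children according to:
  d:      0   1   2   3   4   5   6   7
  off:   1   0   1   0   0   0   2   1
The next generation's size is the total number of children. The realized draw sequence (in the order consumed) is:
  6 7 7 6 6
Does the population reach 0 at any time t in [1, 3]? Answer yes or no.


no

gen 0: Z_0=1, draws=[6], offspring=[2], Z_1=2
gen 1: Z_1=2, draws=[7, 7], offspring=[1, 1], Z_2=2
gen 2: Z_2=2, draws=[6, 6], offspring=[2, 2], Z_3=4


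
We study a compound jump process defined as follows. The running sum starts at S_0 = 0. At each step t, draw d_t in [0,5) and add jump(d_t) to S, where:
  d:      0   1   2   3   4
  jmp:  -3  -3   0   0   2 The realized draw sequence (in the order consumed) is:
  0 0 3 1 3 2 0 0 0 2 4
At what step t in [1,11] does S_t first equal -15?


t=0: S=0, d=0, jump=-3, S_1=-3
t=1: S=-3, d=0, jump=-3, S_2=-6
t=2: S=-6, d=3, jump=0, S_3=-6
t=3: S=-6, d=1, jump=-3, S_4=-9
t=4: S=-9, d=3, jump=0, S_5=-9
t=5: S=-9, d=2, jump=0, S_6=-9
t=6: S=-9, d=0, jump=-3, S_7=-12
t=7: S=-12, d=0, jump=-3, S_8=-15
t=8: S=-15, d=0, jump=-3, S_9=-18
t=9: S=-18, d=2, jump=0, S_10=-18
t=10: S=-18, d=4, jump=2, S_11=-16

8


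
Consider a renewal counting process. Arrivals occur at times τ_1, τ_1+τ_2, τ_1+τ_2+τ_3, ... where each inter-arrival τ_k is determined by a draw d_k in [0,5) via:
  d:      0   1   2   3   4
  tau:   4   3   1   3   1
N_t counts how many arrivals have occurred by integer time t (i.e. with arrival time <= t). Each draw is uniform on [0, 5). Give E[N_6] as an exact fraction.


Inter-arrival values over d=0..4: [4, 3, 1, 3, 1]
Each d has probability 1/5, so the pmf of τ is: f(1) = 2/5, f(3) = 2/5, f(4) = 1/5
Renewal equation for m(n) = E[N_n]: condition on τ_1 = k (if k <= n, one arrival plus a fresh copy on the remaining n−k steps): m(n) = F(n) + Σ_{k<=n} f(k)·m(n−k), where F(n) = P(τ <= n) and m(0) = 0
m(1) = F(1) = 2/5
m(2) = F(2) + f(1)·m(1) = 2/5 + 2/5·2/5 = 14/25
m(3) = F(3) + f(1)·m(2) = 4/5 + 2/5·14/25 = 128/125
m(4) = F(4) + f(1)·m(3) + f(3)·m(1) = 1 + 2/5·128/125 + 2/5·2/5 = 981/625
m(5) = F(5) + f(1)·m(4) + f(3)·m(2) + f(4)·m(1) = 1 + 2/5·981/625 + 2/5·14/25 + 1/5·2/5 = 6037/3125
m(6) = F(6) + f(1)·m(5) + f(3)·m(3) + f(4)·m(2) = 1 + 2/5·6037/3125 + 2/5·128/125 + 1/5·14/25 = 35849/15625
E[N_6] = m(6) = 35849/15625

35849/15625


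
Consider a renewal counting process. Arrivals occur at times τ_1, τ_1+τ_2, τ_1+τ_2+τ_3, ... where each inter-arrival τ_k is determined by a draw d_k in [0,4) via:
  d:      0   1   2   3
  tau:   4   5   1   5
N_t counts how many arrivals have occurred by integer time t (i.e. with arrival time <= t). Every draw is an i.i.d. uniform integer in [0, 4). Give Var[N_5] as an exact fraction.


228039/1048576

Inter-arrival values over d=0..3: [4, 5, 1, 5]
Each d has probability 1/4, so the pmf of τ is: f(1) = 1/4, f(4) = 1/4, f(5) = 1/2
Let p_n(j) = P(N_n = j), with p_0 = [1]. Condition on τ_1: p_n(0) = P(τ > n), and for j >= 1, p_n(j) = Σ_{k<=n} f(k)·p_{n−k}(j−1)
p_1 = [3/4, 1/4]  (j = 0..1)
p_2 = [3/4, 3/16, 1/16]  (j = 0..2)
p_3 = [3/4, 3/16, 3/64, 1/64]  (j = 0..3)
p_4 = [1/2, 7/16, 3/64, 3/256, 1/256]  (j = 0..4)
p_5 = [0, 13/16, 11/64, 3/256, 3/1024, 1/1024]  (j = 0..5)
E[N_5] = Σ j·p_5(j) = 1237/1024;  E[N_5²] = Σ j²·p_5(j) = 1717/1024
Var[N_5] = 1717/1024 − (1237/1024)² = 228039/1048576
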